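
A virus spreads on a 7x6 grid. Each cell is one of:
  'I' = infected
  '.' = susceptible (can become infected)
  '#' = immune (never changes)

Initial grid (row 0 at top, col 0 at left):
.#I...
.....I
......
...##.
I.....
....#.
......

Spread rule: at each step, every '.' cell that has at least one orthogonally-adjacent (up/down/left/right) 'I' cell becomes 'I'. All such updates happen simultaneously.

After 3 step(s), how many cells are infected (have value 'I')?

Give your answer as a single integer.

Step 0 (initial): 3 infected
Step 1: +8 new -> 11 infected
Step 2: +11 new -> 22 infected
Step 3: +8 new -> 30 infected

Answer: 30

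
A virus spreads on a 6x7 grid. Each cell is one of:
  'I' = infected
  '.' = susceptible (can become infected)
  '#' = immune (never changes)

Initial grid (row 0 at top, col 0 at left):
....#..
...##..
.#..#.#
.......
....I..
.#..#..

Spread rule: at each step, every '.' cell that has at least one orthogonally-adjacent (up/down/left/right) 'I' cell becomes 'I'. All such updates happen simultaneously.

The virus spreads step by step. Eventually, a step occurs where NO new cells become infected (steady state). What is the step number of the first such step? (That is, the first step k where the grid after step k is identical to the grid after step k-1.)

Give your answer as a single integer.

Step 0 (initial): 1 infected
Step 1: +3 new -> 4 infected
Step 2: +6 new -> 10 infected
Step 3: +7 new -> 17 infected
Step 4: +4 new -> 21 infected
Step 5: +5 new -> 26 infected
Step 6: +4 new -> 30 infected
Step 7: +3 new -> 33 infected
Step 8: +1 new -> 34 infected
Step 9: +0 new -> 34 infected

Answer: 9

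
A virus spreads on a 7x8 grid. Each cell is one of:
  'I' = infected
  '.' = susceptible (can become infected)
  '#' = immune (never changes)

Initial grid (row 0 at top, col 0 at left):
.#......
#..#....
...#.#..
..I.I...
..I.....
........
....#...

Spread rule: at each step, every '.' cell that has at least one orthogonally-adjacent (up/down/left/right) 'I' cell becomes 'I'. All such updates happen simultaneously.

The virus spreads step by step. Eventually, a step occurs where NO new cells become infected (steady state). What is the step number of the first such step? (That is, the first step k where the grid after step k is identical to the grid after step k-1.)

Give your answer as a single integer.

Answer: 7

Derivation:
Step 0 (initial): 3 infected
Step 1: +9 new -> 12 infected
Step 2: +11 new -> 23 infected
Step 3: +12 new -> 35 infected
Step 4: +8 new -> 43 infected
Step 5: +4 new -> 47 infected
Step 6: +2 new -> 49 infected
Step 7: +0 new -> 49 infected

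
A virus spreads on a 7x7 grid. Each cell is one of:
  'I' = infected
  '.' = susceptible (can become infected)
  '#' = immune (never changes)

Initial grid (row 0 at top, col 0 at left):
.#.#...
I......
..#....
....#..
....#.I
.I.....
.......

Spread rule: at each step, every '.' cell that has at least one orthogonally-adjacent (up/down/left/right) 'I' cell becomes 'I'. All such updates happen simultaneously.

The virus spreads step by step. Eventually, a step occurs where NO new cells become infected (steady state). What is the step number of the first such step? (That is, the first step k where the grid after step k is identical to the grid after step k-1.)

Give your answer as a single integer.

Answer: 6

Derivation:
Step 0 (initial): 3 infected
Step 1: +10 new -> 13 infected
Step 2: +13 new -> 26 infected
Step 3: +9 new -> 35 infected
Step 4: +7 new -> 42 infected
Step 5: +2 new -> 44 infected
Step 6: +0 new -> 44 infected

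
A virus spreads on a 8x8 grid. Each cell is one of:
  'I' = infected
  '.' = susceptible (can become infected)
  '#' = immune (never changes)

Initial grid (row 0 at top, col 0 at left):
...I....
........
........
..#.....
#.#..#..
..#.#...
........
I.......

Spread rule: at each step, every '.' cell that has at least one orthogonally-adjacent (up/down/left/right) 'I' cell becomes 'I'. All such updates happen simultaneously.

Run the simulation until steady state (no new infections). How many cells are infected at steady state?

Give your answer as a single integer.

Step 0 (initial): 2 infected
Step 1: +5 new -> 7 infected
Step 2: +8 new -> 15 infected
Step 3: +10 new -> 25 infected
Step 4: +10 new -> 35 infected
Step 5: +9 new -> 44 infected
Step 6: +5 new -> 49 infected
Step 7: +5 new -> 54 infected
Step 8: +3 new -> 57 infected
Step 9: +1 new -> 58 infected
Step 10: +0 new -> 58 infected

Answer: 58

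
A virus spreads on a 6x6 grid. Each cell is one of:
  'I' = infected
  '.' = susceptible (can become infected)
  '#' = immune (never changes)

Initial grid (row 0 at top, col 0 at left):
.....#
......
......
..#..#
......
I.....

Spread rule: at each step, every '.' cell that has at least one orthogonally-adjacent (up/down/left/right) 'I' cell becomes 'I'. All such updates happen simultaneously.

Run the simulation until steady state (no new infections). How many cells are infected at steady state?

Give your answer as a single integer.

Step 0 (initial): 1 infected
Step 1: +2 new -> 3 infected
Step 2: +3 new -> 6 infected
Step 3: +4 new -> 10 infected
Step 4: +4 new -> 14 infected
Step 5: +6 new -> 20 infected
Step 6: +5 new -> 25 infected
Step 7: +3 new -> 28 infected
Step 8: +3 new -> 31 infected
Step 9: +2 new -> 33 infected
Step 10: +0 new -> 33 infected

Answer: 33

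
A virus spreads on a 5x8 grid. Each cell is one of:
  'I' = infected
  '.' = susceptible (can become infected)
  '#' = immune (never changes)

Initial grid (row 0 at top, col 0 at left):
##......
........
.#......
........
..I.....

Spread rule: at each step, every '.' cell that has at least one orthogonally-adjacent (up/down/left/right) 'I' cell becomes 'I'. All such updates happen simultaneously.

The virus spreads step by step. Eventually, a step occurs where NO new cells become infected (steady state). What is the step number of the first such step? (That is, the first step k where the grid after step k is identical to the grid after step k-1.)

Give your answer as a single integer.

Answer: 10

Derivation:
Step 0 (initial): 1 infected
Step 1: +3 new -> 4 infected
Step 2: +5 new -> 9 infected
Step 3: +5 new -> 14 infected
Step 4: +7 new -> 21 infected
Step 5: +6 new -> 27 infected
Step 6: +4 new -> 31 infected
Step 7: +3 new -> 34 infected
Step 8: +2 new -> 36 infected
Step 9: +1 new -> 37 infected
Step 10: +0 new -> 37 infected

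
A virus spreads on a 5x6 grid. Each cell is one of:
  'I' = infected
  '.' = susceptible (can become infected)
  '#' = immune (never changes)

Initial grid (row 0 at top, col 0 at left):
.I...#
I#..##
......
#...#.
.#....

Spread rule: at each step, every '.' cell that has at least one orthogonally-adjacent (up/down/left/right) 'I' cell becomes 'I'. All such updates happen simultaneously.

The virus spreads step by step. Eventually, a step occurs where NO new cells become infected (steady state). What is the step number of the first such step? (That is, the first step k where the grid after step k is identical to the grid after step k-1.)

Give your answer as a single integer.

Step 0 (initial): 2 infected
Step 1: +3 new -> 5 infected
Step 2: +3 new -> 8 infected
Step 3: +4 new -> 12 infected
Step 4: +2 new -> 14 infected
Step 5: +3 new -> 17 infected
Step 6: +2 new -> 19 infected
Step 7: +2 new -> 21 infected
Step 8: +1 new -> 22 infected
Step 9: +0 new -> 22 infected

Answer: 9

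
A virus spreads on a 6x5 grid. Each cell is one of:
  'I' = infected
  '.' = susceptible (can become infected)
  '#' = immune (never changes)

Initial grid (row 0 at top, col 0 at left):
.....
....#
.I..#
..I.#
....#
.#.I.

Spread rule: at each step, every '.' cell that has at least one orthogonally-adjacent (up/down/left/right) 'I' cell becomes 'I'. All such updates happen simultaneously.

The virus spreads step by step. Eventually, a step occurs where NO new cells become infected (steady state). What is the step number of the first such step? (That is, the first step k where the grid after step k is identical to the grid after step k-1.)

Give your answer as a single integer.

Answer: 6

Derivation:
Step 0 (initial): 3 infected
Step 1: +9 new -> 12 infected
Step 2: +6 new -> 18 infected
Step 3: +4 new -> 22 infected
Step 4: +2 new -> 24 infected
Step 5: +1 new -> 25 infected
Step 6: +0 new -> 25 infected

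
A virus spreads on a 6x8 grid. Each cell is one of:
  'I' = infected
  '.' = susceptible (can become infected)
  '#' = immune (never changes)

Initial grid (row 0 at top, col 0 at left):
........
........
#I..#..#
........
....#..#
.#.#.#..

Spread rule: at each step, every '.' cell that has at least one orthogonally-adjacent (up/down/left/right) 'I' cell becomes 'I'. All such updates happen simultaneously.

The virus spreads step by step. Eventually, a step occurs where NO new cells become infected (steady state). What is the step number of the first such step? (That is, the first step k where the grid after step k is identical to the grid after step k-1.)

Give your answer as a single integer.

Answer: 10

Derivation:
Step 0 (initial): 1 infected
Step 1: +3 new -> 4 infected
Step 2: +7 new -> 11 infected
Step 3: +6 new -> 17 infected
Step 4: +6 new -> 23 infected
Step 5: +3 new -> 26 infected
Step 6: +5 new -> 31 infected
Step 7: +5 new -> 36 infected
Step 8: +2 new -> 38 infected
Step 9: +1 new -> 39 infected
Step 10: +0 new -> 39 infected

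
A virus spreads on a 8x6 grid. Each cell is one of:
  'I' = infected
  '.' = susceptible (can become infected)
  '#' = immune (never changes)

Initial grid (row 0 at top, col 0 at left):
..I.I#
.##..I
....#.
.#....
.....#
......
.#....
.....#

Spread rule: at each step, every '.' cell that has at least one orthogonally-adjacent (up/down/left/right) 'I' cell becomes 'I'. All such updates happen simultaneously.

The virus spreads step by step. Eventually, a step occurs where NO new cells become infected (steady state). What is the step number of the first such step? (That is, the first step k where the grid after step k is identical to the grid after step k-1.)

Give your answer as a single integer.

Answer: 11

Derivation:
Step 0 (initial): 3 infected
Step 1: +4 new -> 7 infected
Step 2: +3 new -> 10 infected
Step 3: +3 new -> 13 infected
Step 4: +4 new -> 17 infected
Step 5: +5 new -> 22 infected
Step 6: +5 new -> 27 infected
Step 7: +6 new -> 33 infected
Step 8: +4 new -> 37 infected
Step 9: +2 new -> 39 infected
Step 10: +1 new -> 40 infected
Step 11: +0 new -> 40 infected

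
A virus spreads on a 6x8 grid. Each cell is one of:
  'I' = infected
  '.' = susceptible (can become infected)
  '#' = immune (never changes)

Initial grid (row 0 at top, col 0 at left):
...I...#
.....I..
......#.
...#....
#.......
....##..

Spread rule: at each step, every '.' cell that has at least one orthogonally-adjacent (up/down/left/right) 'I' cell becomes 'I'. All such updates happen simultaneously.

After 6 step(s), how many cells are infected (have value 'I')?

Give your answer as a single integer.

Answer: 40

Derivation:
Step 0 (initial): 2 infected
Step 1: +7 new -> 9 infected
Step 2: +7 new -> 16 infected
Step 3: +7 new -> 23 infected
Step 4: +6 new -> 29 infected
Step 5: +6 new -> 35 infected
Step 6: +5 new -> 40 infected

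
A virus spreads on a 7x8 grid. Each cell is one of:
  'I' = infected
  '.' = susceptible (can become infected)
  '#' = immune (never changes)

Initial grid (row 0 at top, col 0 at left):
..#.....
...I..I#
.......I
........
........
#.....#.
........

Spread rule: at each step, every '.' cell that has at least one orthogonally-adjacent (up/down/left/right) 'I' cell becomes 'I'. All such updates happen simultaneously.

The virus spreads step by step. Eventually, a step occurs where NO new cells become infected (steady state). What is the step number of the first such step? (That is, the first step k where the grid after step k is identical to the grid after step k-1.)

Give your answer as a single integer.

Step 0 (initial): 3 infected
Step 1: +8 new -> 11 infected
Step 2: +10 new -> 21 infected
Step 3: +9 new -> 30 infected
Step 4: +8 new -> 38 infected
Step 5: +7 new -> 45 infected
Step 6: +5 new -> 50 infected
Step 7: +1 new -> 51 infected
Step 8: +1 new -> 52 infected
Step 9: +0 new -> 52 infected

Answer: 9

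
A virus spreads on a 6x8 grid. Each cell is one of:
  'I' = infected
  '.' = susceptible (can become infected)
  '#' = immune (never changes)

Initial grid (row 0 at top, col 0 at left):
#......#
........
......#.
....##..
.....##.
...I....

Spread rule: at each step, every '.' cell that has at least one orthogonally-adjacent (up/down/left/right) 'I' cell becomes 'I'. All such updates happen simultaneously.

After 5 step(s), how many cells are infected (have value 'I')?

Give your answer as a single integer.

Answer: 27

Derivation:
Step 0 (initial): 1 infected
Step 1: +3 new -> 4 infected
Step 2: +5 new -> 9 infected
Step 3: +5 new -> 14 infected
Step 4: +6 new -> 20 infected
Step 5: +7 new -> 27 infected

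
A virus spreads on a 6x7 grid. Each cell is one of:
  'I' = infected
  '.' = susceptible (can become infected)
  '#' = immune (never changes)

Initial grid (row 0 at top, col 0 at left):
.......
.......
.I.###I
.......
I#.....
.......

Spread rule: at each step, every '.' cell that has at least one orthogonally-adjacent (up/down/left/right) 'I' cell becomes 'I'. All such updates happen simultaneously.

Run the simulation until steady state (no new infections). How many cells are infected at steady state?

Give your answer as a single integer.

Answer: 38

Derivation:
Step 0 (initial): 3 infected
Step 1: +8 new -> 11 infected
Step 2: +9 new -> 20 infected
Step 3: +11 new -> 31 infected
Step 4: +6 new -> 37 infected
Step 5: +1 new -> 38 infected
Step 6: +0 new -> 38 infected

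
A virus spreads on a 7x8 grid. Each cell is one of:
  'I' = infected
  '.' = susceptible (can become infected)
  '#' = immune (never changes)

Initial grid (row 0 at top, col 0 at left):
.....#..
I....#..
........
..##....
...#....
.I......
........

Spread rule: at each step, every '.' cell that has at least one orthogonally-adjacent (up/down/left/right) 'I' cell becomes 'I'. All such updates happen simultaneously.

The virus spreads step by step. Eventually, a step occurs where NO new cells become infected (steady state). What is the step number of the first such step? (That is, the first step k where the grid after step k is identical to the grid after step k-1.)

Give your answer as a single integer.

Step 0 (initial): 2 infected
Step 1: +7 new -> 9 infected
Step 2: +10 new -> 19 infected
Step 3: +5 new -> 24 infected
Step 4: +6 new -> 30 infected
Step 5: +6 new -> 36 infected
Step 6: +5 new -> 41 infected
Step 7: +4 new -> 45 infected
Step 8: +3 new -> 48 infected
Step 9: +2 new -> 50 infected
Step 10: +1 new -> 51 infected
Step 11: +0 new -> 51 infected

Answer: 11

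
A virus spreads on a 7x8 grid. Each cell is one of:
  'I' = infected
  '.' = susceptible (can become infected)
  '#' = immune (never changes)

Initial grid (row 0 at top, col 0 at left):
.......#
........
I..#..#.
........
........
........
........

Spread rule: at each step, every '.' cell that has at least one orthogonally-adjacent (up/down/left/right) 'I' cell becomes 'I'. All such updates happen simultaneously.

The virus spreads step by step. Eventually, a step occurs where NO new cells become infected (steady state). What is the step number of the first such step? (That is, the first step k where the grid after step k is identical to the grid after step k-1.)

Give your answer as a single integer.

Step 0 (initial): 1 infected
Step 1: +3 new -> 4 infected
Step 2: +5 new -> 9 infected
Step 3: +5 new -> 14 infected
Step 4: +6 new -> 20 infected
Step 5: +6 new -> 26 infected
Step 6: +7 new -> 33 infected
Step 7: +7 new -> 40 infected
Step 8: +6 new -> 46 infected
Step 9: +4 new -> 50 infected
Step 10: +2 new -> 52 infected
Step 11: +1 new -> 53 infected
Step 12: +0 new -> 53 infected

Answer: 12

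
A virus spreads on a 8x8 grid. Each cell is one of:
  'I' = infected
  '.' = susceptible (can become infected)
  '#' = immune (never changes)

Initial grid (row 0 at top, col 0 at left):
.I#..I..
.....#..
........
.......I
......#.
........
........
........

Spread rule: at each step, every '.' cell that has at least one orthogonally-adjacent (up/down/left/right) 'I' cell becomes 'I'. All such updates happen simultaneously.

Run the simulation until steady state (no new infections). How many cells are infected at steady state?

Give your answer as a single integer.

Step 0 (initial): 3 infected
Step 1: +7 new -> 10 infected
Step 2: +11 new -> 21 infected
Step 3: +10 new -> 31 infected
Step 4: +9 new -> 40 infected
Step 5: +7 new -> 47 infected
Step 6: +6 new -> 53 infected
Step 7: +5 new -> 58 infected
Step 8: +3 new -> 61 infected
Step 9: +0 new -> 61 infected

Answer: 61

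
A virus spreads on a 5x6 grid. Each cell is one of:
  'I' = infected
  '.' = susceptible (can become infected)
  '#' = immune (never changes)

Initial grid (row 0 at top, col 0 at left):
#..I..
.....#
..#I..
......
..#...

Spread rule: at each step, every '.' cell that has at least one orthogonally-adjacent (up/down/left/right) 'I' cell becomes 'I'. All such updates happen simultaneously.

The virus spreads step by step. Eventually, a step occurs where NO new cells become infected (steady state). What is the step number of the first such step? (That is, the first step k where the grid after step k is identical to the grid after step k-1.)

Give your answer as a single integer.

Step 0 (initial): 2 infected
Step 1: +5 new -> 7 infected
Step 2: +8 new -> 15 infected
Step 3: +4 new -> 19 infected
Step 4: +5 new -> 24 infected
Step 5: +2 new -> 26 infected
Step 6: +0 new -> 26 infected

Answer: 6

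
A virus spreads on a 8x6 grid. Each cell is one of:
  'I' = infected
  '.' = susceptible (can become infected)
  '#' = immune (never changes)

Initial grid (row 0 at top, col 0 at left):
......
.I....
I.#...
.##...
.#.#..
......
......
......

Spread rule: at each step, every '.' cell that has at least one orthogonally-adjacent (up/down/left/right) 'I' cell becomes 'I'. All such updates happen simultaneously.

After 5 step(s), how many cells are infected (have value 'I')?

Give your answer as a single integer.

Step 0 (initial): 2 infected
Step 1: +5 new -> 7 infected
Step 2: +4 new -> 11 infected
Step 3: +4 new -> 15 infected
Step 4: +6 new -> 21 infected
Step 5: +6 new -> 27 infected

Answer: 27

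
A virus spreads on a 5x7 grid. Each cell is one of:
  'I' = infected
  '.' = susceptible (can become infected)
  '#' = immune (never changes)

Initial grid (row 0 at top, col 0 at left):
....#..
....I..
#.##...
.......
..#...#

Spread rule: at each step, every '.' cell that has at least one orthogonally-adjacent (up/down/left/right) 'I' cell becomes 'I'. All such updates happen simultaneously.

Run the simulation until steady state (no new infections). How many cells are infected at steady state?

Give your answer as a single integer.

Answer: 29

Derivation:
Step 0 (initial): 1 infected
Step 1: +3 new -> 4 infected
Step 2: +6 new -> 10 infected
Step 3: +7 new -> 17 infected
Step 4: +7 new -> 24 infected
Step 5: +2 new -> 26 infected
Step 6: +2 new -> 28 infected
Step 7: +1 new -> 29 infected
Step 8: +0 new -> 29 infected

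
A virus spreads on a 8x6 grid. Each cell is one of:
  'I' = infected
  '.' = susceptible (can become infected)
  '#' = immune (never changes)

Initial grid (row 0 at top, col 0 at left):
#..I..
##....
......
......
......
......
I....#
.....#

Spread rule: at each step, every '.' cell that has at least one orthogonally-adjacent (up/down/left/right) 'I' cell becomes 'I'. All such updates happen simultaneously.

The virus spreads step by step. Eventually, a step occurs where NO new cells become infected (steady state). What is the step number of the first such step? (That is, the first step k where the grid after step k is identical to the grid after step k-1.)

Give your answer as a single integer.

Step 0 (initial): 2 infected
Step 1: +6 new -> 8 infected
Step 2: +9 new -> 17 infected
Step 3: +9 new -> 26 infected
Step 4: +11 new -> 37 infected
Step 5: +4 new -> 41 infected
Step 6: +2 new -> 43 infected
Step 7: +0 new -> 43 infected

Answer: 7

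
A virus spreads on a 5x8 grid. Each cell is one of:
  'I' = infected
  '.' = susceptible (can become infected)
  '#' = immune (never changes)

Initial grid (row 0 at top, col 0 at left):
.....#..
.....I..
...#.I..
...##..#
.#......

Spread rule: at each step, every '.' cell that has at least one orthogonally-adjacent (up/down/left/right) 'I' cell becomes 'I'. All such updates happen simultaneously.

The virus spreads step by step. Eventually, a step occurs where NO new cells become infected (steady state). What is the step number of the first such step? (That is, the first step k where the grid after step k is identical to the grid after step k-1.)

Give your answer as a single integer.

Step 0 (initial): 2 infected
Step 1: +5 new -> 7 infected
Step 2: +7 new -> 14 infected
Step 3: +5 new -> 19 infected
Step 4: +5 new -> 24 infected
Step 5: +5 new -> 29 infected
Step 6: +3 new -> 32 infected
Step 7: +1 new -> 33 infected
Step 8: +1 new -> 34 infected
Step 9: +0 new -> 34 infected

Answer: 9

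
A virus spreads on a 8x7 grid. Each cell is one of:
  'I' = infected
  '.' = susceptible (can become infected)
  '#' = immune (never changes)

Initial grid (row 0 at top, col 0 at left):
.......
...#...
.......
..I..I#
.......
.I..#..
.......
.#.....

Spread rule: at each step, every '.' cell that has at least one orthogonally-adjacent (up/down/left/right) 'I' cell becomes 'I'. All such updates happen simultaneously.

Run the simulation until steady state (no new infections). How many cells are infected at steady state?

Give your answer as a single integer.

Answer: 52

Derivation:
Step 0 (initial): 3 infected
Step 1: +11 new -> 14 infected
Step 2: +15 new -> 29 infected
Step 3: +11 new -> 40 infected
Step 4: +9 new -> 49 infected
Step 5: +3 new -> 52 infected
Step 6: +0 new -> 52 infected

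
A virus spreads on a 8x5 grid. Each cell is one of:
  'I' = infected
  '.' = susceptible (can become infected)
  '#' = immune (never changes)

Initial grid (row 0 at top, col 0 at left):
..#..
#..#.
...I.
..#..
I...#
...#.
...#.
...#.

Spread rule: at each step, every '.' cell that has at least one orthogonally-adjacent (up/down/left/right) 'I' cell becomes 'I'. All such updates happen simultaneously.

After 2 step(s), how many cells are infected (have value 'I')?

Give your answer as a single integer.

Step 0 (initial): 2 infected
Step 1: +6 new -> 8 infected
Step 2: +10 new -> 18 infected

Answer: 18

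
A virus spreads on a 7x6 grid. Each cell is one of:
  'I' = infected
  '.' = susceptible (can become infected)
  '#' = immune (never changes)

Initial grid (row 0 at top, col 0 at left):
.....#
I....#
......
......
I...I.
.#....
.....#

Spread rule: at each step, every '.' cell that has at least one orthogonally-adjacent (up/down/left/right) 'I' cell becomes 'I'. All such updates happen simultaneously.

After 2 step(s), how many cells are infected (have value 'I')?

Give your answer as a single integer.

Answer: 25

Derivation:
Step 0 (initial): 3 infected
Step 1: +10 new -> 13 infected
Step 2: +12 new -> 25 infected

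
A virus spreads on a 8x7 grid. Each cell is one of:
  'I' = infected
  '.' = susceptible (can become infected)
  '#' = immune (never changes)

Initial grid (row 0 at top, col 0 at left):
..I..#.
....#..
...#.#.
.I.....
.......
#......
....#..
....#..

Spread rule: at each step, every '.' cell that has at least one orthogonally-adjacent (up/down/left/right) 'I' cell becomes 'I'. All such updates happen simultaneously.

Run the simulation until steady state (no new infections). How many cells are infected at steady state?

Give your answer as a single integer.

Step 0 (initial): 2 infected
Step 1: +7 new -> 9 infected
Step 2: +10 new -> 19 infected
Step 3: +5 new -> 24 infected
Step 4: +7 new -> 31 infected
Step 5: +6 new -> 37 infected
Step 6: +4 new -> 41 infected
Step 7: +3 new -> 44 infected
Step 8: +4 new -> 48 infected
Step 9: +1 new -> 49 infected
Step 10: +0 new -> 49 infected

Answer: 49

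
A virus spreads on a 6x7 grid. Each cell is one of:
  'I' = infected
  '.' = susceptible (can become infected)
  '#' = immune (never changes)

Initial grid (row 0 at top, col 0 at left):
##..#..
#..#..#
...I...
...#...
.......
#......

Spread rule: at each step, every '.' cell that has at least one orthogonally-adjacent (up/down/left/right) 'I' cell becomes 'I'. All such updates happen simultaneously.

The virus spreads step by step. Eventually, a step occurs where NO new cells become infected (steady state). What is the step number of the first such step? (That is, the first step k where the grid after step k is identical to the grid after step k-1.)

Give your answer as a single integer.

Answer: 7

Derivation:
Step 0 (initial): 1 infected
Step 1: +2 new -> 3 infected
Step 2: +6 new -> 9 infected
Step 3: +9 new -> 18 infected
Step 4: +9 new -> 27 infected
Step 5: +6 new -> 33 infected
Step 6: +1 new -> 34 infected
Step 7: +0 new -> 34 infected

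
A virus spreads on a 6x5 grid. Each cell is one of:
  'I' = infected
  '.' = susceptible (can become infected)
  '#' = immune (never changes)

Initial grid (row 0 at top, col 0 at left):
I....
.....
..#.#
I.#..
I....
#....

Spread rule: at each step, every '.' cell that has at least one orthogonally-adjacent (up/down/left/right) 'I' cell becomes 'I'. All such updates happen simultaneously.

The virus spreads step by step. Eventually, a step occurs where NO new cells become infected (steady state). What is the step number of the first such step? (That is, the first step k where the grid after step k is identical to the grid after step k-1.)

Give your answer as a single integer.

Answer: 6

Derivation:
Step 0 (initial): 3 infected
Step 1: +5 new -> 8 infected
Step 2: +5 new -> 13 infected
Step 3: +4 new -> 17 infected
Step 4: +5 new -> 22 infected
Step 5: +4 new -> 26 infected
Step 6: +0 new -> 26 infected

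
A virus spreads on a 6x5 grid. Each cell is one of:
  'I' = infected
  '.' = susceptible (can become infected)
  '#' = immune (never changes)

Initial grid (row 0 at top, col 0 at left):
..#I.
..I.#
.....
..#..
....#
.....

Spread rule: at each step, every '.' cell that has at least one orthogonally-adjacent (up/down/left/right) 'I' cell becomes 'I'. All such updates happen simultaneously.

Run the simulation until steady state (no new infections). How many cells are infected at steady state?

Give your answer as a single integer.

Answer: 26

Derivation:
Step 0 (initial): 2 infected
Step 1: +4 new -> 6 infected
Step 2: +4 new -> 10 infected
Step 3: +5 new -> 15 infected
Step 4: +4 new -> 19 infected
Step 5: +4 new -> 23 infected
Step 6: +3 new -> 26 infected
Step 7: +0 new -> 26 infected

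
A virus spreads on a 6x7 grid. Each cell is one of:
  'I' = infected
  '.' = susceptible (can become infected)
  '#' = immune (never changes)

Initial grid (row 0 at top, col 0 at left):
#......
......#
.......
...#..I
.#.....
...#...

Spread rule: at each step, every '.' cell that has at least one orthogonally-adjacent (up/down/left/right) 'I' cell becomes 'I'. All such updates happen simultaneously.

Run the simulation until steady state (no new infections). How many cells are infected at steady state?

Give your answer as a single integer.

Step 0 (initial): 1 infected
Step 1: +3 new -> 4 infected
Step 2: +4 new -> 8 infected
Step 3: +4 new -> 12 infected
Step 4: +5 new -> 17 infected
Step 5: +5 new -> 22 infected
Step 6: +5 new -> 27 infected
Step 7: +5 new -> 32 infected
Step 8: +4 new -> 36 infected
Step 9: +1 new -> 37 infected
Step 10: +0 new -> 37 infected

Answer: 37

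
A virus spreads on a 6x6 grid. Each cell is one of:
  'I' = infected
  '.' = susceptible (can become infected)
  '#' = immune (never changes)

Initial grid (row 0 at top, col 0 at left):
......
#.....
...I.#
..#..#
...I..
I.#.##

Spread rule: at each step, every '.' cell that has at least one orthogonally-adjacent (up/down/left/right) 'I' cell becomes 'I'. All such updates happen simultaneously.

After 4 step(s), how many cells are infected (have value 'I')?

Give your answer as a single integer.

Answer: 28

Derivation:
Step 0 (initial): 3 infected
Step 1: +9 new -> 12 infected
Step 2: +8 new -> 20 infected
Step 3: +6 new -> 26 infected
Step 4: +2 new -> 28 infected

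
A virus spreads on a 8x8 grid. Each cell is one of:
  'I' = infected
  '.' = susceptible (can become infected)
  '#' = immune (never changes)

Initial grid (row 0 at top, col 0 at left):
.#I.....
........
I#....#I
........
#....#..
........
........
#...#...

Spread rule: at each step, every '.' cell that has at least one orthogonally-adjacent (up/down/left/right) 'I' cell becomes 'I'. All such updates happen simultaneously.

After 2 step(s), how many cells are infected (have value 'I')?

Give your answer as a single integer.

Step 0 (initial): 3 infected
Step 1: +6 new -> 9 infected
Step 2: +10 new -> 19 infected

Answer: 19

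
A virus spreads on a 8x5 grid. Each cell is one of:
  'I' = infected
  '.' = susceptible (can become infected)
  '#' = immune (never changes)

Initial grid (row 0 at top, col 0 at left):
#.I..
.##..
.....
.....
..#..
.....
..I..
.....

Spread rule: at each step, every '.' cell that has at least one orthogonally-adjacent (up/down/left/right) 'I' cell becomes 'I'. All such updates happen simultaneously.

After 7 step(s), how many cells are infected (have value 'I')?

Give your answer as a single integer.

Step 0 (initial): 2 infected
Step 1: +6 new -> 8 infected
Step 2: +8 new -> 16 infected
Step 3: +8 new -> 24 infected
Step 4: +6 new -> 30 infected
Step 5: +4 new -> 34 infected
Step 6: +1 new -> 35 infected
Step 7: +1 new -> 36 infected

Answer: 36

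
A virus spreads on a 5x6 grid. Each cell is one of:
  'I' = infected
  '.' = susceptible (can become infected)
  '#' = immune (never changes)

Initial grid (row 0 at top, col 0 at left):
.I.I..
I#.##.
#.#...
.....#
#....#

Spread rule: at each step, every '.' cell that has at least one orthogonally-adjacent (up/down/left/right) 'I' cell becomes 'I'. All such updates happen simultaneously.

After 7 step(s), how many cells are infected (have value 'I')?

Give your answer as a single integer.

Answer: 15

Derivation:
Step 0 (initial): 3 infected
Step 1: +3 new -> 6 infected
Step 2: +2 new -> 8 infected
Step 3: +1 new -> 9 infected
Step 4: +1 new -> 10 infected
Step 5: +1 new -> 11 infected
Step 6: +2 new -> 13 infected
Step 7: +2 new -> 15 infected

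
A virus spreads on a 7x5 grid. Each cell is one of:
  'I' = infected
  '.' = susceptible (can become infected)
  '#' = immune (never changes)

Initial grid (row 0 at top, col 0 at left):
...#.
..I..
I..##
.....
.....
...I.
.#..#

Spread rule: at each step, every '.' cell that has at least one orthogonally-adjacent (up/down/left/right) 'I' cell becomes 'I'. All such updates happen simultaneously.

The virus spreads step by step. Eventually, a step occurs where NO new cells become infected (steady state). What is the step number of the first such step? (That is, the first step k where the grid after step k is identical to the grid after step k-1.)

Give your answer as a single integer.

Answer: 5

Derivation:
Step 0 (initial): 3 infected
Step 1: +11 new -> 14 infected
Step 2: +11 new -> 25 infected
Step 3: +4 new -> 29 infected
Step 4: +1 new -> 30 infected
Step 5: +0 new -> 30 infected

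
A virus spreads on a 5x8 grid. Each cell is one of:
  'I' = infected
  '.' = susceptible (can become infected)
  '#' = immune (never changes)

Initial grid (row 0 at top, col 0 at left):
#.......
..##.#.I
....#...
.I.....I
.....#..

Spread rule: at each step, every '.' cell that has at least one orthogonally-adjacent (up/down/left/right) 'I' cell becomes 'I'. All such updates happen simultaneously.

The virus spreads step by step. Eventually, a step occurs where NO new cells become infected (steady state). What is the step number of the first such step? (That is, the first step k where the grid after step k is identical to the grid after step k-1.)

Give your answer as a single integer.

Step 0 (initial): 3 infected
Step 1: +9 new -> 12 infected
Step 2: +10 new -> 22 infected
Step 3: +7 new -> 29 infected
Step 4: +3 new -> 32 infected
Step 5: +2 new -> 34 infected
Step 6: +0 new -> 34 infected

Answer: 6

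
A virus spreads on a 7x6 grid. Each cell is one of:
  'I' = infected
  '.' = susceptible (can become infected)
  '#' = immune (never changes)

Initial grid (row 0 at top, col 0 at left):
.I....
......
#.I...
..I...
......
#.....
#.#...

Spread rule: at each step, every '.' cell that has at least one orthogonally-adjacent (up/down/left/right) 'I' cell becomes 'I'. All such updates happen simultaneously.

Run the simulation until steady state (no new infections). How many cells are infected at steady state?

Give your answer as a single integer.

Answer: 38

Derivation:
Step 0 (initial): 3 infected
Step 1: +9 new -> 12 infected
Step 2: +9 new -> 21 infected
Step 3: +8 new -> 29 infected
Step 4: +6 new -> 35 infected
Step 5: +2 new -> 37 infected
Step 6: +1 new -> 38 infected
Step 7: +0 new -> 38 infected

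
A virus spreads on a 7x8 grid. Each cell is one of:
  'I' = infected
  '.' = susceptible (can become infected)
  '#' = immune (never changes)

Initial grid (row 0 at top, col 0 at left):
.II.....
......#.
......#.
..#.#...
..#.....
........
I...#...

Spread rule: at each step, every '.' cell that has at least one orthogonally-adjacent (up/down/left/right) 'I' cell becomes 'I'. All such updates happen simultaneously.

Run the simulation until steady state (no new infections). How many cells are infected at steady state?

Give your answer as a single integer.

Answer: 50

Derivation:
Step 0 (initial): 3 infected
Step 1: +6 new -> 9 infected
Step 2: +8 new -> 17 infected
Step 3: +9 new -> 26 infected
Step 4: +5 new -> 31 infected
Step 5: +4 new -> 35 infected
Step 6: +4 new -> 39 infected
Step 7: +5 new -> 44 infected
Step 8: +4 new -> 48 infected
Step 9: +2 new -> 50 infected
Step 10: +0 new -> 50 infected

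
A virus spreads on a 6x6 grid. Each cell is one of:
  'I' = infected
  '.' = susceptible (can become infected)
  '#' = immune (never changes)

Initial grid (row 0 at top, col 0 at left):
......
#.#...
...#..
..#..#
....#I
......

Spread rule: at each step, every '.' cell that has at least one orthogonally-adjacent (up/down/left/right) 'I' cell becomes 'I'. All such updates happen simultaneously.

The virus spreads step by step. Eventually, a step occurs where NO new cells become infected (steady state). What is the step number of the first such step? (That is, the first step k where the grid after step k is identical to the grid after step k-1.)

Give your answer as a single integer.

Answer: 12

Derivation:
Step 0 (initial): 1 infected
Step 1: +1 new -> 2 infected
Step 2: +1 new -> 3 infected
Step 3: +1 new -> 4 infected
Step 4: +2 new -> 6 infected
Step 5: +3 new -> 9 infected
Step 6: +3 new -> 12 infected
Step 7: +3 new -> 15 infected
Step 8: +4 new -> 19 infected
Step 9: +6 new -> 25 infected
Step 10: +3 new -> 28 infected
Step 11: +2 new -> 30 infected
Step 12: +0 new -> 30 infected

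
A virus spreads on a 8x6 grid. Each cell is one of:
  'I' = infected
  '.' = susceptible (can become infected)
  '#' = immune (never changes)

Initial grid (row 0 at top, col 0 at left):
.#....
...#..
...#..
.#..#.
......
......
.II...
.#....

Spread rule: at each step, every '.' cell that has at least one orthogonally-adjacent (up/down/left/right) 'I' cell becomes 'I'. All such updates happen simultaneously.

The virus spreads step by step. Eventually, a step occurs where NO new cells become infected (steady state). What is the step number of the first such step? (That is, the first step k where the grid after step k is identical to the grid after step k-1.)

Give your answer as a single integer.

Answer: 10

Derivation:
Step 0 (initial): 2 infected
Step 1: +5 new -> 7 infected
Step 2: +7 new -> 14 infected
Step 3: +6 new -> 20 infected
Step 4: +6 new -> 26 infected
Step 5: +4 new -> 30 infected
Step 6: +4 new -> 34 infected
Step 7: +3 new -> 37 infected
Step 8: +3 new -> 40 infected
Step 9: +2 new -> 42 infected
Step 10: +0 new -> 42 infected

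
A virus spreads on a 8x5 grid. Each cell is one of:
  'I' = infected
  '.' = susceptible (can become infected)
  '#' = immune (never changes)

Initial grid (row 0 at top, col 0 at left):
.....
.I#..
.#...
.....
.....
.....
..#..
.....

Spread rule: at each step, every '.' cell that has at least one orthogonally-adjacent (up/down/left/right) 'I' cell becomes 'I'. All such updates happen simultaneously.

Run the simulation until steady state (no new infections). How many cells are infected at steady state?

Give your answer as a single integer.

Answer: 37

Derivation:
Step 0 (initial): 1 infected
Step 1: +2 new -> 3 infected
Step 2: +3 new -> 6 infected
Step 3: +2 new -> 8 infected
Step 4: +4 new -> 12 infected
Step 5: +5 new -> 17 infected
Step 6: +6 new -> 23 infected
Step 7: +5 new -> 28 infected
Step 8: +3 new -> 31 infected
Step 9: +3 new -> 34 infected
Step 10: +2 new -> 36 infected
Step 11: +1 new -> 37 infected
Step 12: +0 new -> 37 infected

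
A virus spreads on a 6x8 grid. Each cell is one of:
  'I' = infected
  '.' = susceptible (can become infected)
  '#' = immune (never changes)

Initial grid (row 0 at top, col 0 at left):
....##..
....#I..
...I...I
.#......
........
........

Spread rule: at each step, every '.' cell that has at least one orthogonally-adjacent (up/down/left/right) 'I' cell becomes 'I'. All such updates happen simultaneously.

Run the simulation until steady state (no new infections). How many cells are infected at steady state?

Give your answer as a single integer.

Answer: 44

Derivation:
Step 0 (initial): 3 infected
Step 1: +9 new -> 12 infected
Step 2: +11 new -> 23 infected
Step 3: +9 new -> 32 infected
Step 4: +8 new -> 40 infected
Step 5: +3 new -> 43 infected
Step 6: +1 new -> 44 infected
Step 7: +0 new -> 44 infected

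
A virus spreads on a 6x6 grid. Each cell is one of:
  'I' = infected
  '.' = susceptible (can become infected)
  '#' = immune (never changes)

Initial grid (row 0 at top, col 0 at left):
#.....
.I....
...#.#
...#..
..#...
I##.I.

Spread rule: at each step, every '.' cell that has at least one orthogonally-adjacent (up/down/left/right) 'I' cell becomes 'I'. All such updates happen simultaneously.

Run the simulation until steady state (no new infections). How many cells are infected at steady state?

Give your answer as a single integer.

Answer: 29

Derivation:
Step 0 (initial): 3 infected
Step 1: +8 new -> 11 infected
Step 2: +10 new -> 21 infected
Step 3: +5 new -> 26 infected
Step 4: +2 new -> 28 infected
Step 5: +1 new -> 29 infected
Step 6: +0 new -> 29 infected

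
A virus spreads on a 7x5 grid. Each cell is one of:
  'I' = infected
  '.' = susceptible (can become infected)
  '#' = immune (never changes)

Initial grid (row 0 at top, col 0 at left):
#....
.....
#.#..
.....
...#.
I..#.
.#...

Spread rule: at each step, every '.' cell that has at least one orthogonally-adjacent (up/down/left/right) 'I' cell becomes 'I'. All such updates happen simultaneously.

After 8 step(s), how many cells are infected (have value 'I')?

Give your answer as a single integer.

Answer: 28

Derivation:
Step 0 (initial): 1 infected
Step 1: +3 new -> 4 infected
Step 2: +3 new -> 7 infected
Step 3: +3 new -> 10 infected
Step 4: +3 new -> 13 infected
Step 5: +3 new -> 16 infected
Step 6: +6 new -> 22 infected
Step 7: +4 new -> 26 infected
Step 8: +2 new -> 28 infected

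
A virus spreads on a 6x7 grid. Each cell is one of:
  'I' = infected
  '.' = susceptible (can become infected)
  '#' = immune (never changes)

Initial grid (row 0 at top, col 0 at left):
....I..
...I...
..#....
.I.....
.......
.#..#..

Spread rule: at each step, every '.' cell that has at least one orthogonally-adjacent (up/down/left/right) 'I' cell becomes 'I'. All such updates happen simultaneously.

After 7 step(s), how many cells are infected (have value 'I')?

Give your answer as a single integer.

Answer: 39

Derivation:
Step 0 (initial): 3 infected
Step 1: +9 new -> 12 infected
Step 2: +9 new -> 21 infected
Step 3: +8 new -> 29 infected
Step 4: +5 new -> 34 infected
Step 5: +2 new -> 36 infected
Step 6: +2 new -> 38 infected
Step 7: +1 new -> 39 infected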